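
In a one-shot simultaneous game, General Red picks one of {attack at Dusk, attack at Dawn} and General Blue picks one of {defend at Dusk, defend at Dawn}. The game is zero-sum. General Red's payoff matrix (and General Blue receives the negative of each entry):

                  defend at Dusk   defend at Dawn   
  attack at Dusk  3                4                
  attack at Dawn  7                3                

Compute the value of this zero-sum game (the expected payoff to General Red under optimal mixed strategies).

v = 19/5

Set General Red's expected payoff from attack at Dusk equal to that from attack at Dawn:
  General Red's expected payoff from attack at Dusk: q·3 + (1−q)·4 = -q + 4
  General Red's expected payoff from attack at Dawn: q·7 + (1−q)·3 = 4q + 3
  -q + 4 = 4q + 3  ⇒  -5q = -1  ⇒  q = 1/5.
The value is General Red's expected payoff against this mix (using attack at Dusk): (1/5)·3 + (4/5)·4 = 19/5.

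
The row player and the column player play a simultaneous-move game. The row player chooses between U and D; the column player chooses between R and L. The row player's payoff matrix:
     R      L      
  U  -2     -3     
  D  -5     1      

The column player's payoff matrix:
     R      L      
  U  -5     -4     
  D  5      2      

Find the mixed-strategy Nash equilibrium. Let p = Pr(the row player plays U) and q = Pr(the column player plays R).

p = 3/4, q = 4/7

In a mixed equilibrium the column player is indifferent between R and L; this condition fixes p.
  the column player's payoff from R: p·(-5) + (1−p)·5 = -10p + 5
  the column player's payoff from L: p·(-4) + (1−p)·2 = -6p + 2
  -10p + 5 = -6p + 2  ⇒  -4p = -3  ⇒  p = 3/4.
The column player's mix must leave the row player indifferent between U and D.
  the row player's expected payoff from U: q·(-2) + (1−q)·(-3) = q - 3
  the row player's expected payoff from D: q·(-5) + (1−q)·1 = -6q + 1
  q - 3 = -6q + 1  ⇒  7q = 4  ⇒  q = 4/7.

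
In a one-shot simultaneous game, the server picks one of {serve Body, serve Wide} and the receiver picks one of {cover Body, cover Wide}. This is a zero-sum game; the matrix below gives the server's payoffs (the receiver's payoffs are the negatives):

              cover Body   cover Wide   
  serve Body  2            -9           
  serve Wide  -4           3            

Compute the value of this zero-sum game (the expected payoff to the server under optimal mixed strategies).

v = -5/3

In a mixed equilibrium the server is indifferent between serve Body and serve Wide; this condition fixes q.
  the server's payoff to serve Body: q·2 + (1−q)·(-9) = 11q - 9
  the server's payoff to serve Wide: q·(-4) + (1−q)·3 = -7q + 3
  11q - 9 = -7q + 3  ⇒  18q = 12  ⇒  q = 2/3.
The value is the server's expected payoff against this mix (using serve Body): (2/3)·2 + (1/3)·(-9) = -5/3.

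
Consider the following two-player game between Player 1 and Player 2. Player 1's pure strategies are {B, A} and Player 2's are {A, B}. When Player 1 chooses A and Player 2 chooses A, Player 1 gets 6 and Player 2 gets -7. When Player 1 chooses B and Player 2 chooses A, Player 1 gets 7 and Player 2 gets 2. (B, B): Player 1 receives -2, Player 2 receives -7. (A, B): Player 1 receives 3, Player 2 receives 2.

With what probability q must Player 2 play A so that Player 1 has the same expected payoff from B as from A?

q = 5/6

For Player 1 to be willing to mix, Player 1 must be indifferent between B and A, which pins down Player 2's mix.
  Player 1's payoff to B: q·7 + (1−q)·(-2) = 9q - 2
  Player 1's payoff to A: q·6 + (1−q)·3 = 3q + 3
  9q - 2 = 3q + 3  ⇒  6q = 5  ⇒  q = 5/6.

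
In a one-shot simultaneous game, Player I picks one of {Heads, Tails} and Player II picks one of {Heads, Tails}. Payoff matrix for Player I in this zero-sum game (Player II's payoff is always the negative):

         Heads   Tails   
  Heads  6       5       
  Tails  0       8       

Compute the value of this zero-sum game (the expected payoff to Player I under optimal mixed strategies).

v = 16/3

Player I's indifference between Heads and Tails determines Player II's mixing probability q:
  Player I's expected payoff from Heads: q·6 + (1−q)·5 = q + 5
  Player I's expected payoff from Tails: q·0 + (1−q)·8 = -8q + 8
  q + 5 = -8q + 8  ⇒  9q = 3  ⇒  q = 1/3.
The value is Player I's expected payoff against this mix (using Heads): (1/3)·6 + (2/3)·5 = 16/3.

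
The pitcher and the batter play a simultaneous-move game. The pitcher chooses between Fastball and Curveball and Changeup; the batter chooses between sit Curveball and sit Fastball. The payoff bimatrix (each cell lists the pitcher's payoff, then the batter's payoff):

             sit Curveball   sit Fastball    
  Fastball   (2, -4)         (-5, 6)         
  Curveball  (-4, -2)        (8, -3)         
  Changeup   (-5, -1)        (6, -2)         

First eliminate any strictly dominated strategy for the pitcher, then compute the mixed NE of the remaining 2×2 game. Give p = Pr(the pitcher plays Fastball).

p = 1/11

The pitcher's strategy Changeup is strictly dominated by Curveball: -4 > -5 and 8 > 6. Eliminate Changeup.
In a mixed equilibrium the batter is indifferent between sit Curveball and sit Fastball; this condition fixes p.
  the batter's expected payoff from sit Curveball: p·(-4) + (1−p)·(-2) = -2p - 2
  the batter's expected payoff from sit Fastball: p·6 + (1−p)·(-3) = 9p - 3
  -2p - 2 = 9p - 3  ⇒  -11p = -1  ⇒  p = 1/11.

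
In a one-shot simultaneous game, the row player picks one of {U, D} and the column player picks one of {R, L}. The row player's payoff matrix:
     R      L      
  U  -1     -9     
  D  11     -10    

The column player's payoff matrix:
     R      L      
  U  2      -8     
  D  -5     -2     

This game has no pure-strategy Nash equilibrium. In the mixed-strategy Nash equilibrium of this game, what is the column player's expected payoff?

-44/13

The row player's mix must leave the column player indifferent between R and L.
  the column player's payoff from R: p·2 + (1−p)·(-5) = 7p - 5
  the column player's payoff from L: p·(-8) + (1−p)·(-2) = -6p - 2
  7p - 5 = -6p - 2  ⇒  13p = 3  ⇒  p = 3/13.
At equilibrium the column player is indifferent across columns, so the column player's payoff equals the payoff from R: (3/13)·2 + (10/13)·(-5) = -44/13.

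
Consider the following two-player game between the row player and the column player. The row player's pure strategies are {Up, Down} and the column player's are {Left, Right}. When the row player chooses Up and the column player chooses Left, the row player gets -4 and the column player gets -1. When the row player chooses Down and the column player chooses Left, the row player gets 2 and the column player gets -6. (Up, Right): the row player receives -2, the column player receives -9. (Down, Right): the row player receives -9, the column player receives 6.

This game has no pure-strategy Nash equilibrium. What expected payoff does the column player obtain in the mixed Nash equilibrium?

-3

In a mixed equilibrium the column player is indifferent between Left and Right; this condition fixes p.
  the column player's expected payoff from Left: p·(-1) + (1−p)·(-6) = 5p - 6
  the column player's expected payoff from Right: p·(-9) + (1−p)·6 = -15p + 6
  5p - 6 = -15p + 6  ⇒  20p = 12  ⇒  p = 3/5.
At equilibrium the column player is indifferent across columns, so the column player's payoff equals the payoff from Left: (3/5)·(-1) + (2/5)·(-6) = -3.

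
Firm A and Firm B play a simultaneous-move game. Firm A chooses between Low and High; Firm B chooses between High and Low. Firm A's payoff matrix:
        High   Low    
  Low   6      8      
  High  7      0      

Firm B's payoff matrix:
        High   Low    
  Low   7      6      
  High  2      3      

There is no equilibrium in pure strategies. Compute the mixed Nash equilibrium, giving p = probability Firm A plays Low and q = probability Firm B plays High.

Firm A's mix must leave Firm B indifferent between High and Low.
  Firm B's payoff to High: p·7 + (1−p)·2 = 5p + 2
  Firm B's payoff to Low: p·6 + (1−p)·3 = 3p + 3
  5p + 2 = 3p + 3  ⇒  2p = 1  ⇒  p = 1/2.
Firm B's mix must leave Firm A indifferent between Low and High.
  Firm A's payoff to Low: q·6 + (1−q)·8 = -2q + 8
  Firm A's payoff to High: q·7 + (1−q)·0 = 7q
  -2q + 8 = 7q  ⇒  -9q = -8  ⇒  q = 8/9.

p = 1/2, q = 8/9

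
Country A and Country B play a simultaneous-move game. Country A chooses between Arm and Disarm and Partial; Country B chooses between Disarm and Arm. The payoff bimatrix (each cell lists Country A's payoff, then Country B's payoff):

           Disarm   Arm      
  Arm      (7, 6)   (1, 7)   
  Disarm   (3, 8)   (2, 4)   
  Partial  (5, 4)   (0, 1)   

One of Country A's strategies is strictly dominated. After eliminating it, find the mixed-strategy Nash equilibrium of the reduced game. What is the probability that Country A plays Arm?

p = 4/5

Country A's strategy Partial is strictly dominated by Arm: 7 > 5 and 1 > 0. Eliminate Partial.
For Country B to be willing to mix, Country B must be indifferent between Disarm and Arm, which pins down Country A's mix.
  Country B's payoff to Disarm: p·6 + (1−p)·8 = -2p + 8
  Country B's payoff to Arm: p·7 + (1−p)·4 = 3p + 4
  -2p + 8 = 3p + 4  ⇒  -5p = -4  ⇒  p = 4/5.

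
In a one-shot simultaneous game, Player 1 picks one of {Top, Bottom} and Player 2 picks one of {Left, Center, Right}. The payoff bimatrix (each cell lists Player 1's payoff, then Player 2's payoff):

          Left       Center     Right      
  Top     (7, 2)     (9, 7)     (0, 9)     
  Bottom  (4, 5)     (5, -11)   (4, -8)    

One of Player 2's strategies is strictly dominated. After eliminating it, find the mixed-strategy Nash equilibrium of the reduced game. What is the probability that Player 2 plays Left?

q = 4/7

Player 2's strategy Center is strictly dominated by Right: 9 > 7 and -8 > -11. Eliminate Center.
Player 1's indifference between Top and Bottom determines Player 2's mixing probability q:
  Player 1's expected payoff from Top: q·7 + (1−q)·0 = 7q
  Player 1's expected payoff from Bottom: q·4 + (1−q)·4 = 4
  7q = 4  ⇒  7q = 4  ⇒  q = 4/7.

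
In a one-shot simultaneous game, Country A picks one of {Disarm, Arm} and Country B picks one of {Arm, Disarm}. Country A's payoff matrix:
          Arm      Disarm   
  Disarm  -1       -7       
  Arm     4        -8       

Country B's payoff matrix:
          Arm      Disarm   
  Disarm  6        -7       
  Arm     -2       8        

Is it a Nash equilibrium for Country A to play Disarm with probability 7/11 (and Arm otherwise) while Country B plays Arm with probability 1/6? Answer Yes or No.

No

Given Country A's mix p = 7/11, Country B's payoff from Arm is 34/11 but from Disarm is -17/11. Country B strictly prefers Arm, so Country B would not mix.
So the proposed profile is not a Nash equilibrium.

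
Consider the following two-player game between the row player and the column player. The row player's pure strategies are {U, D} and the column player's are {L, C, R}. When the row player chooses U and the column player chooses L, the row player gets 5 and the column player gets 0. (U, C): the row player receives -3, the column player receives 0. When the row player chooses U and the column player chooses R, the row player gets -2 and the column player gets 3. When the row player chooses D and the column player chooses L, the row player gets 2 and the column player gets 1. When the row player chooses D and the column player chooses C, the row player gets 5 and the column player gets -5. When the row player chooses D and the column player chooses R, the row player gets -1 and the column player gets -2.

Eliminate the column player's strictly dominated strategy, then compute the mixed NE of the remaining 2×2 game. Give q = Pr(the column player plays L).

The column player's strategy C is strictly dominated by R: 3 > 0 and -2 > -5. Eliminate C.
Set the row player's expected payoff from U equal to that from D:
  the row player's expected payoff from U: q·5 + (1−q)·(-2) = 7q - 2
  the row player's expected payoff from D: q·2 + (1−q)·(-1) = 3q - 1
  7q - 2 = 3q - 1  ⇒  4q = 1  ⇒  q = 1/4.

q = 1/4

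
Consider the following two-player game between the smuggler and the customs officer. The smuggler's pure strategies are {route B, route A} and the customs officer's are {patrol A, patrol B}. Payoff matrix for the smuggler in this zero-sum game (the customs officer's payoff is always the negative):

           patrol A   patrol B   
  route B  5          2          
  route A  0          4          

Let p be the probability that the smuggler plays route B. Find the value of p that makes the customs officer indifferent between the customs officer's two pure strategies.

p = 4/7

The customs officer's indifference between patrol A and patrol B determines the smuggler's mixing probability p:
  the customs officer's payoff to patrol A: p·(-5) + (1−p)·0 = -5p
  the customs officer's payoff to patrol B: p·(-2) + (1−p)·(-4) = 2p - 4
  -5p = 2p - 4  ⇒  -7p = -4  ⇒  p = 4/7.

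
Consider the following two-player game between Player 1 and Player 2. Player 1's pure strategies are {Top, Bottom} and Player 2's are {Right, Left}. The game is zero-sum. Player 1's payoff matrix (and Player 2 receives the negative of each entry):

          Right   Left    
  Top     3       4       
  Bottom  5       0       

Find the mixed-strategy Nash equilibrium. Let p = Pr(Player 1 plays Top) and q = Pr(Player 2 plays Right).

For Player 2 to be willing to mix, Player 2 must be indifferent between Right and Left, which pins down Player 1's mix.
  Player 2's payoff to Right: p·(-3) + (1−p)·(-5) = 2p - 5
  Player 2's payoff to Left: p·(-4) + (1−p)·0 = -4p
  2p - 5 = -4p  ⇒  6p = 5  ⇒  p = 5/6.
For Player 1 to be willing to mix, Player 1 must be indifferent between Top and Bottom, which pins down Player 2's mix.
  Player 1's payoff from Top: q·3 + (1−q)·4 = -q + 4
  Player 1's payoff from Bottom: q·5 + (1−q)·0 = 5q
  -q + 4 = 5q  ⇒  -6q = -4  ⇒  q = 2/3.

p = 5/6, q = 2/3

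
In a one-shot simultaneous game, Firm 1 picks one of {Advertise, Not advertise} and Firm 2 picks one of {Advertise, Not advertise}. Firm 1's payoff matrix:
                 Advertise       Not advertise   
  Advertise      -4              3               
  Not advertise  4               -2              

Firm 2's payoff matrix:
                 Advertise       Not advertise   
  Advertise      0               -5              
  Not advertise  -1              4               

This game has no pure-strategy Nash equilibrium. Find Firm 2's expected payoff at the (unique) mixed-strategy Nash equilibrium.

Firm 1's mix must leave Firm 2 indifferent between Advertise and Not advertise.
  Firm 2's expected payoff from Advertise: p·0 + (1−p)·(-1) = p - 1
  Firm 2's expected payoff from Not advertise: p·(-5) + (1−p)·4 = -9p + 4
  p - 1 = -9p + 4  ⇒  10p = 5  ⇒  p = 1/2.
At equilibrium Firm 2 is indifferent across columns, so Firm 2's payoff equals the payoff from Advertise: (1/2)·0 + (1/2)·(-1) = -1/2.

-1/2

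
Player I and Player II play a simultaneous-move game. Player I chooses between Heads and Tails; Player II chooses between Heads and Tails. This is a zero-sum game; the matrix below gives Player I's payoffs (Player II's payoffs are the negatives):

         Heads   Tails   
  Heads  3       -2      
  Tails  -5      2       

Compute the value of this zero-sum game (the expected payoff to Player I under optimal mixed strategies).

v = -1/3

In a mixed equilibrium Player I is indifferent between Heads and Tails; this condition fixes q.
  Player I's payoff to Heads: q·3 + (1−q)·(-2) = 5q - 2
  Player I's payoff to Tails: q·(-5) + (1−q)·2 = -7q + 2
  5q - 2 = -7q + 2  ⇒  12q = 4  ⇒  q = 1/3.
The value is Player I's expected payoff against this mix (using Heads): (1/3)·3 + (2/3)·(-2) = -1/3.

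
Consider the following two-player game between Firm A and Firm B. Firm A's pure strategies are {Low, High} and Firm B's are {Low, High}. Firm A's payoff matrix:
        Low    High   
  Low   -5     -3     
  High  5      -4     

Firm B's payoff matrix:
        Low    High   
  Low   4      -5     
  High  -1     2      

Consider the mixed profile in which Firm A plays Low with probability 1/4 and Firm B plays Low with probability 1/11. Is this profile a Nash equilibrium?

Check Firm B's indifference given Firm A's mix p = 1/4:
  payoff from Low = 1/4; payoff from High = 1/4 — equal.
Check Firm A's indifference given Firm B's mix q = 1/11:
  payoff from Low = -35/11; payoff from High = -35/11 — equal.
Both players are indifferent, so neither can profitably deviate.

Yes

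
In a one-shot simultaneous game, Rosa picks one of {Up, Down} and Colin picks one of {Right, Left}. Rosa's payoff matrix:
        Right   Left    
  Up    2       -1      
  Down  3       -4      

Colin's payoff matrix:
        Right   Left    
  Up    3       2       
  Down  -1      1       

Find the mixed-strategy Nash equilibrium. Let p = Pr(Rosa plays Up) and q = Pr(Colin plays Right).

Rosa's mix must leave Colin indifferent between Right and Left.
  Colin's payoff to Right: p·3 + (1−p)·(-1) = 4p - 1
  Colin's payoff to Left: p·2 + (1−p)·1 = p + 1
  4p - 1 = p + 1  ⇒  3p = 2  ⇒  p = 2/3.
Rosa's indifference between Up and Down determines Colin's mixing probability q:
  Rosa's payoff from Up: q·2 + (1−q)·(-1) = 3q - 1
  Rosa's payoff from Down: q·3 + (1−q)·(-4) = 7q - 4
  3q - 1 = 7q - 4  ⇒  -4q = -3  ⇒  q = 3/4.

p = 2/3, q = 3/4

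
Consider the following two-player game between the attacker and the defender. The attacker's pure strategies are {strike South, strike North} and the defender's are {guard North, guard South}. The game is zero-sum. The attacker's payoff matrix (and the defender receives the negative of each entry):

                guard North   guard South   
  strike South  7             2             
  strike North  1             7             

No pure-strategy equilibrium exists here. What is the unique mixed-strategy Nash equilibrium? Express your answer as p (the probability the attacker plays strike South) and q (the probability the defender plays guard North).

p = 6/11, q = 5/11

For the defender to be willing to mix, the defender must be indifferent between guard North and guard South, which pins down the attacker's mix.
  the defender's expected payoff from guard North: p·(-7) + (1−p)·(-1) = -6p - 1
  the defender's expected payoff from guard South: p·(-2) + (1−p)·(-7) = 5p - 7
  -6p - 1 = 5p - 7  ⇒  -11p = -6  ⇒  p = 6/11.
The defender's mix must leave the attacker indifferent between strike South and strike North.
  the attacker's payoff from strike South: q·7 + (1−q)·2 = 5q + 2
  the attacker's payoff from strike North: q·1 + (1−q)·7 = -6q + 7
  5q + 2 = -6q + 7  ⇒  11q = 5  ⇒  q = 5/11.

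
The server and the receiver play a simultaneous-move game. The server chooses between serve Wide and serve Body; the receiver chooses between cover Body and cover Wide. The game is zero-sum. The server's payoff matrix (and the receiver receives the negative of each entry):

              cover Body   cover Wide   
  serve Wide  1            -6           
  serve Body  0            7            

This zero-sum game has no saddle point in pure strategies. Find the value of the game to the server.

For the server to be willing to mix, the server must be indifferent between serve Wide and serve Body, which pins down the receiver's mix.
  the server's payoff from serve Wide: q·1 + (1−q)·(-6) = 7q - 6
  the server's payoff from serve Body: q·0 + (1−q)·7 = -7q + 7
  7q - 6 = -7q + 7  ⇒  14q = 13  ⇒  q = 13/14.
The value is the server's expected payoff against this mix (using serve Wide): (13/14)·1 + (1/14)·(-6) = 1/2.

v = 1/2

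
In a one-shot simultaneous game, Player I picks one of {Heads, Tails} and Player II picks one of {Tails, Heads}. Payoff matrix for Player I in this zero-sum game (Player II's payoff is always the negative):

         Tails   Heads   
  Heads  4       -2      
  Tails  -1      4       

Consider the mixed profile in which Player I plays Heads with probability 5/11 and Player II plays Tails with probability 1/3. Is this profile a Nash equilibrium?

Given Player II's mix q = 1/3, Player I's payoff from Heads is 0 but from Tails is 7/3. Player I strictly prefers Tails, so Player I would not mix.
So the proposed profile is not a Nash equilibrium.

No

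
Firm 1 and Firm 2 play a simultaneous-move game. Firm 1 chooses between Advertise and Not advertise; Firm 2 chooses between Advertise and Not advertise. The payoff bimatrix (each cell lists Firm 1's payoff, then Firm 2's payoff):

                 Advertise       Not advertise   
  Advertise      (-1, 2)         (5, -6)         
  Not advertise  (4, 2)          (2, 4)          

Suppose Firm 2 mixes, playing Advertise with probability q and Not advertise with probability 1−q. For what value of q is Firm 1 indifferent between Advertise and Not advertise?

q = 3/8

For Firm 1 to be willing to mix, Firm 1 must be indifferent between Advertise and Not advertise, which pins down Firm 2's mix.
  Firm 1's payoff to Advertise: q·(-1) + (1−q)·5 = -6q + 5
  Firm 1's payoff to Not advertise: q·4 + (1−q)·2 = 2q + 2
  -6q + 5 = 2q + 2  ⇒  -8q = -3  ⇒  q = 3/8.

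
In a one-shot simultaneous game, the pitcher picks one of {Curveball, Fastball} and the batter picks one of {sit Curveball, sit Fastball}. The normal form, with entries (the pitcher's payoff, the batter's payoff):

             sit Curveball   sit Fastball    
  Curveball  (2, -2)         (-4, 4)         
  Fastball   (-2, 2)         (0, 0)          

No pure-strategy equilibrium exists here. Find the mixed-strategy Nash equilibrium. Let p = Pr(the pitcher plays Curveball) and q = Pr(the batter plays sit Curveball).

p = 1/4, q = 1/2

In a mixed equilibrium the batter is indifferent between sit Curveball and sit Fastball; this condition fixes p.
  the batter's expected payoff from sit Curveball: p·(-2) + (1−p)·2 = -4p + 2
  the batter's expected payoff from sit Fastball: p·4 + (1−p)·0 = 4p
  -4p + 2 = 4p  ⇒  -8p = -2  ⇒  p = 1/4.
For the pitcher to be willing to mix, the pitcher must be indifferent between Curveball and Fastball, which pins down the batter's mix.
  the pitcher's payoff to Curveball: q·2 + (1−q)·(-4) = 6q - 4
  the pitcher's payoff to Fastball: q·(-2) + (1−q)·0 = -2q
  6q - 4 = -2q  ⇒  8q = 4  ⇒  q = 1/2.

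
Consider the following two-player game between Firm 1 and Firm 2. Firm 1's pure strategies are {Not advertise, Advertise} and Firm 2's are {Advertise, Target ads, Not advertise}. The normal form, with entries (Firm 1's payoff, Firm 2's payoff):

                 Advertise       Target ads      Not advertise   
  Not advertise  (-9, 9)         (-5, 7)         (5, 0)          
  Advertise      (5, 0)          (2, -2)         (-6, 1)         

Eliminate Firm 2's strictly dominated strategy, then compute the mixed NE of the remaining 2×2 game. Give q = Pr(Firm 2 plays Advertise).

Firm 2's strategy Target ads is strictly dominated by Advertise: 9 > 7 and 0 > -2. Eliminate Target ads.
In a mixed equilibrium Firm 1 is indifferent between Not advertise and Advertise; this condition fixes q.
  Firm 1's payoff from Not advertise: q·(-9) + (1−q)·5 = -14q + 5
  Firm 1's payoff from Advertise: q·5 + (1−q)·(-6) = 11q - 6
  -14q + 5 = 11q - 6  ⇒  -25q = -11  ⇒  q = 11/25.

q = 11/25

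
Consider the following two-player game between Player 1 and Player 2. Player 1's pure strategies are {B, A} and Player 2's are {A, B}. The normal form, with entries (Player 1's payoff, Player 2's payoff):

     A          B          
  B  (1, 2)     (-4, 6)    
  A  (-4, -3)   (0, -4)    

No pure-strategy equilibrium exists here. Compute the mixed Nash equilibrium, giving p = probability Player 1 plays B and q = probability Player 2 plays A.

Player 1's mix must leave Player 2 indifferent between A and B.
  Player 2's payoff to A: p·2 + (1−p)·(-3) = 5p - 3
  Player 2's payoff to B: p·6 + (1−p)·(-4) = 10p - 4
  5p - 3 = 10p - 4  ⇒  -5p = -1  ⇒  p = 1/5.
Set Player 1's expected payoff from B equal to that from A:
  Player 1's payoff to B: q·1 + (1−q)·(-4) = 5q - 4
  Player 1's payoff to A: q·(-4) + (1−q)·0 = -4q
  5q - 4 = -4q  ⇒  9q = 4  ⇒  q = 4/9.

p = 1/5, q = 4/9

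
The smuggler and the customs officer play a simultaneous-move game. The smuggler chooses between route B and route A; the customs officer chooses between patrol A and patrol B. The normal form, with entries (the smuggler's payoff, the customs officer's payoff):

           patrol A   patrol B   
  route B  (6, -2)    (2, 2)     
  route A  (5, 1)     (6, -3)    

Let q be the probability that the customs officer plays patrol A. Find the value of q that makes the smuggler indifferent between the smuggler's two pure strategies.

In a mixed equilibrium the smuggler is indifferent between route B and route A; this condition fixes q.
  the smuggler's payoff from route B: q·6 + (1−q)·2 = 4q + 2
  the smuggler's payoff from route A: q·5 + (1−q)·6 = -q + 6
  4q + 2 = -q + 6  ⇒  5q = 4  ⇒  q = 4/5.

q = 4/5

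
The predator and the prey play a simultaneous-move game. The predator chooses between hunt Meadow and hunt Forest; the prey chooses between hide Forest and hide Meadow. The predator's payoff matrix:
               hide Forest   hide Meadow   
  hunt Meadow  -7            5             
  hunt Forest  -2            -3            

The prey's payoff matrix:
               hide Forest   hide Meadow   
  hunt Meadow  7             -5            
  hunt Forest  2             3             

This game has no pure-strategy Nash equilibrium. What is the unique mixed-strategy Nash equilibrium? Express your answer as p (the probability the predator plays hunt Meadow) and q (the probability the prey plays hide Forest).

p = 1/13, q = 8/13

In a mixed equilibrium the prey is indifferent between hide Forest and hide Meadow; this condition fixes p.
  the prey's payoff from hide Forest: p·7 + (1−p)·2 = 5p + 2
  the prey's payoff from hide Meadow: p·(-5) + (1−p)·3 = -8p + 3
  5p + 2 = -8p + 3  ⇒  13p = 1  ⇒  p = 1/13.
For the predator to be willing to mix, the predator must be indifferent between hunt Meadow and hunt Forest, which pins down the prey's mix.
  the predator's payoff to hunt Meadow: q·(-7) + (1−q)·5 = -12q + 5
  the predator's payoff to hunt Forest: q·(-2) + (1−q)·(-3) = q - 3
  -12q + 5 = q - 3  ⇒  -13q = -8  ⇒  q = 8/13.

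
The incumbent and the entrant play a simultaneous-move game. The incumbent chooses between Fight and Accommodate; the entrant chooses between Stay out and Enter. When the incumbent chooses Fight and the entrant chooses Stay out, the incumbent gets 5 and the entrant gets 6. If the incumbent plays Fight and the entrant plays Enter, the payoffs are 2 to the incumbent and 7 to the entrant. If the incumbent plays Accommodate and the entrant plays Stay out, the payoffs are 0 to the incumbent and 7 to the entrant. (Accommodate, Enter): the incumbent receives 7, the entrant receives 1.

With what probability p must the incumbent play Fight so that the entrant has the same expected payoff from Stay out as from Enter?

For the entrant to be willing to mix, the entrant must be indifferent between Stay out and Enter, which pins down the incumbent's mix.
  the entrant's expected payoff from Stay out: p·6 + (1−p)·7 = -p + 7
  the entrant's expected payoff from Enter: p·7 + (1−p)·1 = 6p + 1
  -p + 7 = 6p + 1  ⇒  -7p = -6  ⇒  p = 6/7.

p = 6/7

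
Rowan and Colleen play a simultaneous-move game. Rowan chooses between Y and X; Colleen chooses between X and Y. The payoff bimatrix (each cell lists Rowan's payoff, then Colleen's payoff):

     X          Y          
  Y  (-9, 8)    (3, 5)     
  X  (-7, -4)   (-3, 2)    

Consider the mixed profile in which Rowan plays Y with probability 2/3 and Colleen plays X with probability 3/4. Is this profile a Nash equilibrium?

Check Colleen's indifference given Rowan's mix p = 2/3:
  payoff from X = 4; payoff from Y = 4 — equal.
Check Rowan's indifference given Colleen's mix q = 3/4:
  payoff from Y = -6; payoff from X = -6 — equal.
Both players are indifferent, so neither can profitably deviate.

Yes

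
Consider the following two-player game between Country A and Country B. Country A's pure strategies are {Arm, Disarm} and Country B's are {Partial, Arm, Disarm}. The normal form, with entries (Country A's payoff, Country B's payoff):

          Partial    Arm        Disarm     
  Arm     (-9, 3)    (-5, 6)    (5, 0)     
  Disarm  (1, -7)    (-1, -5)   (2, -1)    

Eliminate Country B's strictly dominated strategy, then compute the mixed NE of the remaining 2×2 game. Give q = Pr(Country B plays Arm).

Country B's strategy Partial is strictly dominated by Arm: 6 > 3 and -5 > -7. Eliminate Partial.
Country A's indifference between Arm and Disarm determines Country B's mixing probability q:
  Country A's expected payoff from Arm: q·(-5) + (1−q)·5 = -10q + 5
  Country A's expected payoff from Disarm: q·(-1) + (1−q)·2 = -3q + 2
  -10q + 5 = -3q + 2  ⇒  -7q = -3  ⇒  q = 3/7.

q = 3/7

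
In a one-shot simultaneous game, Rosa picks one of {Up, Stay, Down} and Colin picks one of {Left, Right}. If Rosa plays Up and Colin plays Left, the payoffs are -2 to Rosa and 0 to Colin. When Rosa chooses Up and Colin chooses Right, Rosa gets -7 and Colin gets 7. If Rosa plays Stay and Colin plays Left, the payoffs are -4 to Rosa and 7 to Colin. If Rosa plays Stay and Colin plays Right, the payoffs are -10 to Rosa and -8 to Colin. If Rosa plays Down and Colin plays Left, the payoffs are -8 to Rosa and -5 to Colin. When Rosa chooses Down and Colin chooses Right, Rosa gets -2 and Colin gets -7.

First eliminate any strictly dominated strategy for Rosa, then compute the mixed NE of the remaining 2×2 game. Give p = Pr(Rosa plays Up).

Rosa's strategy Stay is strictly dominated by Up: -2 > -4 and -7 > -10. Eliminate Stay.
In a mixed equilibrium Colin is indifferent between Left and Right; this condition fixes p.
  Colin's expected payoff from Left: p·0 + (1−p)·(-5) = 5p - 5
  Colin's expected payoff from Right: p·7 + (1−p)·(-7) = 14p - 7
  5p - 5 = 14p - 7  ⇒  -9p = -2  ⇒  p = 2/9.

p = 2/9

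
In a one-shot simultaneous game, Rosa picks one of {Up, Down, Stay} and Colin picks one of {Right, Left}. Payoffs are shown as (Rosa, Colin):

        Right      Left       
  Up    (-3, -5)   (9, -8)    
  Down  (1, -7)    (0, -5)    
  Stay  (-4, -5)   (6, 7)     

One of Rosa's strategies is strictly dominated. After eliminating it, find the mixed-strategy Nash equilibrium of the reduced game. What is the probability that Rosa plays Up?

p = 2/5

Rosa's strategy Stay is strictly dominated by Up: -3 > -4 and 9 > 6. Eliminate Stay.
Set Colin's expected payoff from Right equal to that from Left:
  Colin's payoff from Right: p·(-5) + (1−p)·(-7) = 2p - 7
  Colin's payoff from Left: p·(-8) + (1−p)·(-5) = -3p - 5
  2p - 7 = -3p - 5  ⇒  5p = 2  ⇒  p = 2/5.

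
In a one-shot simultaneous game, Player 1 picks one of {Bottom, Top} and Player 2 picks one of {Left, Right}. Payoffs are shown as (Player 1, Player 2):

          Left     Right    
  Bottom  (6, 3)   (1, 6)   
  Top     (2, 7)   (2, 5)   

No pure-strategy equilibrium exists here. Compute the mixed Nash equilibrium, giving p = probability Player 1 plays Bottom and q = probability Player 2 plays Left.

Player 2's indifference between Left and Right determines Player 1's mixing probability p:
  Player 2's payoff to Left: p·3 + (1−p)·7 = -4p + 7
  Player 2's payoff to Right: p·6 + (1−p)·5 = p + 5
  -4p + 7 = p + 5  ⇒  -5p = -2  ⇒  p = 2/5.
For Player 1 to be willing to mix, Player 1 must be indifferent between Bottom and Top, which pins down Player 2's mix.
  Player 1's expected payoff from Bottom: q·6 + (1−q)·1 = 5q + 1
  Player 1's expected payoff from Top: q·2 + (1−q)·2 = 2
  5q + 1 = 2  ⇒  5q = 1  ⇒  q = 1/5.

p = 2/5, q = 1/5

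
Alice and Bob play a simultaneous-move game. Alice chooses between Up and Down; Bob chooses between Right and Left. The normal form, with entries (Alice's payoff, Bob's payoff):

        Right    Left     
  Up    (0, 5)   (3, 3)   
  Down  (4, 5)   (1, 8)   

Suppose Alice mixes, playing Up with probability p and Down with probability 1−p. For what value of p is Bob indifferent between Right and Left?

For Bob to be willing to mix, Bob must be indifferent between Right and Left, which pins down Alice's mix.
  Bob's payoff from Right: p·5 + (1−p)·5 = 5
  Bob's payoff from Left: p·3 + (1−p)·8 = -5p + 8
  5 = -5p + 8  ⇒  5p = 3  ⇒  p = 3/5.

p = 3/5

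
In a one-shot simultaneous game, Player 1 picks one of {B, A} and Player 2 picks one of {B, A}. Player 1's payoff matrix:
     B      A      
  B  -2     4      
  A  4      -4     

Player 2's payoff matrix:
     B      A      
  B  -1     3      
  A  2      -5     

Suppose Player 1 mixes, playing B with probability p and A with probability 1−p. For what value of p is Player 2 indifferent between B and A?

p = 7/11

Player 1's mix must leave Player 2 indifferent between B and A.
  Player 2's expected payoff from B: p·(-1) + (1−p)·2 = -3p + 2
  Player 2's expected payoff from A: p·3 + (1−p)·(-5) = 8p - 5
  -3p + 2 = 8p - 5  ⇒  -11p = -7  ⇒  p = 7/11.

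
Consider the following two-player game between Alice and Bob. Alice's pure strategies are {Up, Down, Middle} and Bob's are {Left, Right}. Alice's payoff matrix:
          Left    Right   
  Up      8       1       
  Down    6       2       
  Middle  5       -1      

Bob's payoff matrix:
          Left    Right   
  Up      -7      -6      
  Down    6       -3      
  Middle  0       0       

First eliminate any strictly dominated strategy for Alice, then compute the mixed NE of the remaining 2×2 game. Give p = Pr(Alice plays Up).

Alice's strategy Middle is strictly dominated by Up: 8 > 5 and 1 > -1. Eliminate Middle.
In a mixed equilibrium Bob is indifferent between Left and Right; this condition fixes p.
  Bob's payoff to Left: p·(-7) + (1−p)·6 = -13p + 6
  Bob's payoff to Right: p·(-6) + (1−p)·(-3) = -3p - 3
  -13p + 6 = -3p - 3  ⇒  -10p = -9  ⇒  p = 9/10.

p = 9/10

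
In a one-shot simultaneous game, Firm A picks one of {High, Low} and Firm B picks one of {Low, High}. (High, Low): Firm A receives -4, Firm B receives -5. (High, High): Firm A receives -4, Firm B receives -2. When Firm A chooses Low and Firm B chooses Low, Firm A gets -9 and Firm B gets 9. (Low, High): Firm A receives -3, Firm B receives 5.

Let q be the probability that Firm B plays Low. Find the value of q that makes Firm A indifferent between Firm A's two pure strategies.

Firm A's indifference between High and Low determines Firm B's mixing probability q:
  Firm A's payoff from High: q·(-4) + (1−q)·(-4) = -4
  Firm A's payoff from Low: q·(-9) + (1−q)·(-3) = -6q - 3
  -4 = -6q - 3  ⇒  6q = 1  ⇒  q = 1/6.

q = 1/6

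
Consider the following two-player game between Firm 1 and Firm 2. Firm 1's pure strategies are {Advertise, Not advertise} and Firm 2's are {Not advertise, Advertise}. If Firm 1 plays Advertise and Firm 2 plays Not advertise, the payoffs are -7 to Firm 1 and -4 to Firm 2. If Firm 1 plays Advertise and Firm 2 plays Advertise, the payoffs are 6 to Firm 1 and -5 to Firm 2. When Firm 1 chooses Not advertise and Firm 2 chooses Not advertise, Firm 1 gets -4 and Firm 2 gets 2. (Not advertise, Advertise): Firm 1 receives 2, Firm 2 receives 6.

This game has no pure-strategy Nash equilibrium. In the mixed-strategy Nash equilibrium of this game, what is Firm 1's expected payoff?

Firm 1's indifference between Advertise and Not advertise determines Firm 2's mixing probability q:
  Firm 1's expected payoff from Advertise: q·(-7) + (1−q)·6 = -13q + 6
  Firm 1's expected payoff from Not advertise: q·(-4) + (1−q)·2 = -6q + 2
  -13q + 6 = -6q + 2  ⇒  -7q = -4  ⇒  q = 4/7.
At equilibrium Firm 1 is indifferent across rows, so Firm 1's payoff equals the payoff from Advertise: (4/7)·(-7) + (3/7)·6 = -10/7.

-10/7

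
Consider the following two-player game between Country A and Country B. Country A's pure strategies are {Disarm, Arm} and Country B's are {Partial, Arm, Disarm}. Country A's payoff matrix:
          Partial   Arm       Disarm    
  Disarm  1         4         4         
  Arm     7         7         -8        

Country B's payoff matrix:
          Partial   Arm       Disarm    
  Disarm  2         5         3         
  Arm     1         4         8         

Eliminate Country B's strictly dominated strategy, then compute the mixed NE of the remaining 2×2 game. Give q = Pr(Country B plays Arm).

q = 4/5

Country B's strategy Partial is strictly dominated by Arm: 5 > 2 and 4 > 1. Eliminate Partial.
Set Country A's expected payoff from Disarm equal to that from Arm:
  Country A's payoff to Disarm: q·4 + (1−q)·4 = 4
  Country A's payoff to Arm: q·7 + (1−q)·(-8) = 15q - 8
  4 = 15q - 8  ⇒  -15q = -12  ⇒  q = 4/5.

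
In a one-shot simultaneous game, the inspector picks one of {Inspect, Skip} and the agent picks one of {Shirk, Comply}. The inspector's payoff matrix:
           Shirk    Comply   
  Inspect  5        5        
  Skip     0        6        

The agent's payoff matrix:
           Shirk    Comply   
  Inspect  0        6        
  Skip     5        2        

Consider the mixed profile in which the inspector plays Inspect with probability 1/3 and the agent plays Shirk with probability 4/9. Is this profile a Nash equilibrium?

No

Given the agent's mix q = 4/9, the inspector's payoff from Inspect is 5 but from Skip is 10/3. The inspector strictly prefers Inspect, so the inspector would not mix.
So the proposed profile is not a Nash equilibrium.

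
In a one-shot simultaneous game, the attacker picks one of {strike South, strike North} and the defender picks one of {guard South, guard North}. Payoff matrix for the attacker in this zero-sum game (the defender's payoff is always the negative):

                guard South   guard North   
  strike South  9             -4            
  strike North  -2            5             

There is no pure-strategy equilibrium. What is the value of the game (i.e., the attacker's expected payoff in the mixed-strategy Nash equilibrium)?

For the attacker to be willing to mix, the attacker must be indifferent between strike South and strike North, which pins down the defender's mix.
  the attacker's payoff from strike South: q·9 + (1−q)·(-4) = 13q - 4
  the attacker's payoff from strike North: q·(-2) + (1−q)·5 = -7q + 5
  13q - 4 = -7q + 5  ⇒  20q = 9  ⇒  q = 9/20.
The value is the attacker's expected payoff against this mix (using strike South): (9/20)·9 + (11/20)·(-4) = 37/20.

v = 37/20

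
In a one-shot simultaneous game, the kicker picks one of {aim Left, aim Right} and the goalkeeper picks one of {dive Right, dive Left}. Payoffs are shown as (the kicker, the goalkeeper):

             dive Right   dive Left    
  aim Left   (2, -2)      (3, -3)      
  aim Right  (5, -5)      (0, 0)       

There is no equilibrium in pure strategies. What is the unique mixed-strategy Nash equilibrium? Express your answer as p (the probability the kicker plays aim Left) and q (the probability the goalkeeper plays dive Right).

The goalkeeper's indifference between dive Right and dive Left determines the kicker's mixing probability p:
  the goalkeeper's payoff from dive Right: p·(-2) + (1−p)·(-5) = 3p - 5
  the goalkeeper's payoff from dive Left: p·(-3) + (1−p)·0 = -3p
  3p - 5 = -3p  ⇒  6p = 5  ⇒  p = 5/6.
In a mixed equilibrium the kicker is indifferent between aim Left and aim Right; this condition fixes q.
  the kicker's payoff to aim Left: q·2 + (1−q)·3 = -q + 3
  the kicker's payoff to aim Right: q·5 + (1−q)·0 = 5q
  -q + 3 = 5q  ⇒  -6q = -3  ⇒  q = 1/2.

p = 5/6, q = 1/2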